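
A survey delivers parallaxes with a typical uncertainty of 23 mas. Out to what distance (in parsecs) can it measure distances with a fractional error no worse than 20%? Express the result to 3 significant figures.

8.70 pc

σ_d/d = σ_p/p, so the condition is σ_p/p ≤ 0.20, i.e. p ≥ σ_p/0.20.
p_min = 23/0.20 = 115 mas = 0.115 arcsec.
d_max = 1/p_min = 1/0.115 = 8.6957 pc.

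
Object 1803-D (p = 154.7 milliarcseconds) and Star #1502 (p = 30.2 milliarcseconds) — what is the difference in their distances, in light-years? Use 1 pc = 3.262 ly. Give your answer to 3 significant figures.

d_A = 1/0.1547″ = 6.4641 pc; d_B = 1/0.03020″ = 33.113 pc.
|d_B − d_A| = |33.113 − 6.4641| = 26.649 pc = 26.649 × 3.262 ly = 86.929 ly.

86.9 ly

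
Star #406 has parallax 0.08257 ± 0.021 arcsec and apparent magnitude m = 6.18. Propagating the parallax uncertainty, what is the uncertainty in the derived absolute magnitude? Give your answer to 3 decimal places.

σ_M = 0.552 mag

M = m − 5 log₁₀ d + 5 = m + 5 log₁₀ p + 5, so ∂M/∂p = 5/(p ln 10).
σ_M = (5/ln 10) · (σ_p/p) = 2.1715 × 0.021/0.08257 = 2.1715 × 0.25433 = 0.55228.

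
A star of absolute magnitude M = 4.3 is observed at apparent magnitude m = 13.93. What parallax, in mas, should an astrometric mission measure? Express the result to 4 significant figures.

m − M = 13.93 − 4.3 = 9.63.
d = 10^((m−M)/5 + 1) = 10^2.926 = 843.33 pc.
p = 1/d = 1/843.33 = 0.0011858 arcsec = 1.1858 mas.

1.186 mas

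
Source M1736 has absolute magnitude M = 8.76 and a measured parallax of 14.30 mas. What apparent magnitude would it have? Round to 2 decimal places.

d = 1/p = 1/0.01430″ = 69.93 pc.
m − M = 5 log₁₀ d − 5 = 5 log₁₀(69.93) − 5 = 9.2233 − 5 = 4.2233.
m = M + (m − M) = 8.76 + 4.2233 = 12.98.

m = 12.98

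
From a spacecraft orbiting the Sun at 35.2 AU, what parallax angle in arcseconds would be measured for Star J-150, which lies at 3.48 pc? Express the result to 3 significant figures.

p (arcsec) = B (AU) / d (pc).
p = 35.2 / 3.48 = 10.115 arcsec.

10.1 arcsec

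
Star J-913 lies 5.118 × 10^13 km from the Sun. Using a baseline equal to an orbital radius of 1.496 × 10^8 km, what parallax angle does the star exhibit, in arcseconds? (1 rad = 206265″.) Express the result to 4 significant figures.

0.6029 arcsec

θ ≈ B/d = (1.496 × 10^8) / (5.118 × 10^13) = 2.9230 × 10^-6 rad.
In arcseconds: 2.9230 × 10^-6 × 206265 = 0.60291″.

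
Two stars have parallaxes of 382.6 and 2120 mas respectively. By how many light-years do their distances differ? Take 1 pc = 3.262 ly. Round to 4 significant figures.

d_A = 1/0.3826″ = 2.6137 pc; d_B = 1/2.120″ = 0.4717 pc.
|d_B − d_A| = |0.4717 − 2.6137| = 2.142 pc = 2.142 × 3.262 ly = 6.9872 ly.

6.987 ly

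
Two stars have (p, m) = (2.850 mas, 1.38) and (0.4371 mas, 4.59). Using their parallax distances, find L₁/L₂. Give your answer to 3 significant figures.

L₁/L₂ = 0.452

d₁ = 1/p₁ = 1/0.002850″ = 350.88 pc; d₂ = 1/p₂ = 1/0.0004371″ = 2287.8 pc.
M₁ = m₁ − 5 log₁₀ d₁ + 5 = 1.38 − 12.7258 + 5 = -6.3458.
M₂ = 4.59 − 16.7971 + 5 = -7.2071.
L₁/L₂ = 10^(0.4(M₂ − M₁)) = 10^(0.4 × (-0.8613)) = 10^(-0.34452) = 0.45236.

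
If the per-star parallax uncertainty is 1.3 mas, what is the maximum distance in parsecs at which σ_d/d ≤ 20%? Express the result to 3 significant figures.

σ_d/d = σ_p/p, so the condition is σ_p/p ≤ 0.20, i.e. p ≥ σ_p/0.20.
p_min = 1.3/0.20 = 6.5 mas = 0.0065 arcsec.
d_max = 1/p_min = 1/0.0065 = 153.85 pc.

154 pc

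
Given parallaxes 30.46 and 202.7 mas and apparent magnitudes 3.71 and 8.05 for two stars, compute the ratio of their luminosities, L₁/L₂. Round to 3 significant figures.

d₁ = 1/p₁ = 1/0.03046″ = 32.83 pc; d₂ = 1/p₂ = 1/0.2027″ = 4.9334 pc.
M₁ = m₁ − 5 log₁₀ d₁ + 5 = 3.71 − 7.5814 + 5 = 1.1286.
M₂ = 8.05 − 3.4657 + 5 = 9.5843.
L₁/L₂ = 10^(0.4(M₂ − M₁)) = 10^(0.4 × 8.4557) = 10^3.38228 = 2411.5.

L₁/L₂ = 2410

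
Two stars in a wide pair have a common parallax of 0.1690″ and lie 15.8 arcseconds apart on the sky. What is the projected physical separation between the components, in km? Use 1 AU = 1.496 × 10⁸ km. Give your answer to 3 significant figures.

d = 1/p = 1/0.1690″ = 5.9172 pc.
At distance d (pc), an angle of θ arcsec spans θ·d AU: s = 15.8 × 5.9172 = 93.492 AU.
= 93.492 × 1.496 × 10⁸ km = 1.3986 × 10^10 km.

1.40 × 10^10 km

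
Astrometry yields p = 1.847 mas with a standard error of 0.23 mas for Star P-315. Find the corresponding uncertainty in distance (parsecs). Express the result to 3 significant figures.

d = 1/p, so σ_d = σ_p / p².
σ_d = 0.000230 / (0.001847)² = 0.000230 / 0.0000034114 = 67.421 pc.

67.4 pc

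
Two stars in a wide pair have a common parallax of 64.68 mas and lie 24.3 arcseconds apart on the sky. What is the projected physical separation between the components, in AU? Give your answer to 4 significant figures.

d = 1/p = 1/0.06468″ = 15.461 pc.
At distance d (pc), an angle of θ arcsec spans θ·d AU: s = 24.3 × 15.461 = 375.7 AU.

375.7 AU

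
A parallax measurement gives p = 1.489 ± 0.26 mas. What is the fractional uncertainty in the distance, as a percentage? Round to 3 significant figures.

For d = 1/p, |σ_d/d| = |σ_p/p|.
σ_p/p = 0.26 / 1.489 = 0.17461 = 17.461%.

17.5%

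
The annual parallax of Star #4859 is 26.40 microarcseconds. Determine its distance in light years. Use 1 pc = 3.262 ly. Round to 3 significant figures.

p = 26.40 microarcseconds = 0.00002640 arcsec.
d = 1/p = 1/0.00002640 = 37879 pc.
In light-years: 37879 × 3.262 = 1.2356 × 10^5 ly.

124000 light years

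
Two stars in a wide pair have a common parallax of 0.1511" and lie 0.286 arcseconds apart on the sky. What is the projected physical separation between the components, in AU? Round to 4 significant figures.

d = 1/p = 1/0.1511″ = 6.6181 pc.
At distance d (pc), an angle of θ arcsec spans θ·d AU: s = 0.286 × 6.6181 = 1.8928 AU.

1.893 AU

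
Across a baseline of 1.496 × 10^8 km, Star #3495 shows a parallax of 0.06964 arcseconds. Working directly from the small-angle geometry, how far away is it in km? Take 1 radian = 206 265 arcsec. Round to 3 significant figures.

θ = 0.06964″ = 0.06964/206265 = 3.3762 × 10^-7 rad.
d = B/θ = (1.496 × 10^8) / (3.3762 × 10^-7) = 4.4310 × 10^14 km.

4.43 × 10^14 km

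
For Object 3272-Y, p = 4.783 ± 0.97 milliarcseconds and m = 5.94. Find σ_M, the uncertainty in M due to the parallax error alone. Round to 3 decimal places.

σ_M = 0.440 mag

M = m − 5 log₁₀ d + 5 = m + 5 log₁₀ p + 5, so ∂M/∂p = 5/(p ln 10).
σ_M = (5/ln 10) · (σ_p/p) = 2.1715 × 0.97/4.783 = 2.1715 × 0.2028 = 0.44038.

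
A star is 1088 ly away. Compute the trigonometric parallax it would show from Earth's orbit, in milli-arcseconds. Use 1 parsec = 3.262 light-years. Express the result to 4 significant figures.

d = 1088 ly ÷ 3.262 = 333.54 pc.
p = 1/d = 1/333.54 = 0.0029981 arcsec.
= 0.0029981 × 1000 = 2.9981 mas.

2.998 mas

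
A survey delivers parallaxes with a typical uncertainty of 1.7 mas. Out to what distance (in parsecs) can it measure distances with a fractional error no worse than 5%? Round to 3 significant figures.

σ_d/d = σ_p/p, so the condition is σ_p/p ≤ 0.05, i.e. p ≥ σ_p/0.05.
p_min = 1.7/0.05 = 34 mas = 0.034 arcsec.
d_max = 1/p_min = 1/0.034 = 29.412 pc.

29.4 pc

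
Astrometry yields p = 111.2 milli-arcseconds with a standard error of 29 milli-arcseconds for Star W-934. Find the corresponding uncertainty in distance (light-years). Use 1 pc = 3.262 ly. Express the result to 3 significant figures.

7.65 ly

d = 1/p, so σ_d = σ_p / p².
σ_d = 0.0290 / (0.1112)² = 0.0290 / 0.012365 = 2.3453 pc = 2.3453 × 3.262 ly = 7.6504 ly.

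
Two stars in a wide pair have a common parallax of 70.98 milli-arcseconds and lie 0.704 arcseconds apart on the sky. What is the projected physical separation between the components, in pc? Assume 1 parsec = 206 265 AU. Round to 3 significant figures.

4.81 × 10^-5 pc

d = 1/p = 1/0.07098″ = 14.088 pc.
At distance d (pc), an angle of θ arcsec spans θ·d AU: s = 0.704 × 14.088 = 9.918 AU.
= 9.918 / 206265 = 4.8084 × 10^-5 pc.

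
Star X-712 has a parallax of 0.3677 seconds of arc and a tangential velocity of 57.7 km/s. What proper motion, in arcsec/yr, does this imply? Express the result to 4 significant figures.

d = 1/p = 1/0.3677″ = 2.7196 pc.
μ = v_t / (4.74 d) = 57.7 / (4.74 × 2.7196) = 57.7 / 12.891 = 4.476 ″/yr.

4.476 arcsec/yr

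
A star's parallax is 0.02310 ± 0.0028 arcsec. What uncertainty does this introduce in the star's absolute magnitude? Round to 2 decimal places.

σ_M = 0.26 mag

M = m − 5 log₁₀ d + 5 = m + 5 log₁₀ p + 5, so ∂M/∂p = 5/(p ln 10).
σ_M = (5/ln 10) · (σ_p/p) = 2.1715 × 0.0028/0.02310 = 2.1715 × 0.12121 = 0.26321.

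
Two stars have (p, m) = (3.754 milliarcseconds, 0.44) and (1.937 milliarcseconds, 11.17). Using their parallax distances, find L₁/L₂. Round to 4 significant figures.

d₁ = 1/p₁ = 1/0.003754″ = 266.38 pc; d₂ = 1/p₂ = 1/0.001937″ = 516.26 pc.
M₁ = m₁ − 5 log₁₀ d₁ + 5 = 0.44 − 12.1275 + 5 = -6.6875.
M₂ = 11.17 − 13.5643 + 5 = 2.6057.
L₁/L₂ = 10^(0.4(M₂ − M₁)) = 10^(0.4 × 9.2932) = 10^3.71728 = 5215.3.

L₁/L₂ = 5215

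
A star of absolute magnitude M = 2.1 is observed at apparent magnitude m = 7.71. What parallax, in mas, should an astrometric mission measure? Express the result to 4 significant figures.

7.551 mas

m − M = 7.71 − 2.1 = 5.61.
d = 10^((m−M)/5 + 1) = 10^2.122 = 132.43 pc.
p = 1/d = 1/132.43 = 0.0075512 arcsec = 7.5512 mas.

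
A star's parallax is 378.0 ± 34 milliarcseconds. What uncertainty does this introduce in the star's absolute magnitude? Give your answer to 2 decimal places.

M = m − 5 log₁₀ d + 5 = m + 5 log₁₀ p + 5, so ∂M/∂p = 5/(p ln 10).
σ_M = (5/ln 10) · (σ_p/p) = 2.1715 × 34/378.0 = 2.1715 × 0.089947 = 0.19532.

σ_M = 0.20 mag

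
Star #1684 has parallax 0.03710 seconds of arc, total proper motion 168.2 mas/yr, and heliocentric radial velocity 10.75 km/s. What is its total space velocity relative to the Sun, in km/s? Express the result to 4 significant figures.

24.03 km/s

d = 1/p = 1/0.03710″ = 26.954 pc.
μ = 168.2 mas/yr = 0.1682 ″/yr.
v_t = 4.740 μ d = 4.740 × 0.1682 × 26.954 = 21.49 km/s.
v = √(v_r² + v_t²) = √(10.75² + 21.49²) = √577.383 = 24.029 km/s.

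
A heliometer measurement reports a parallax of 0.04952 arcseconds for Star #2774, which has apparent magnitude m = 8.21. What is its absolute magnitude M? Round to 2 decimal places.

M = 6.68

d = 1/p = 1/0.04952″ = 20.194 pc.
m − M = 5 log₁₀(20.194) − 5 = 6.5261 − 5 = 1.5261.
M = m − (m − M) = 8.21 − 1.5261 = 6.68.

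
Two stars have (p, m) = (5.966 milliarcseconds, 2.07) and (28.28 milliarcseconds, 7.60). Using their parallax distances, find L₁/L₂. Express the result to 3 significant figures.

d₁ = 1/p₁ = 1/0.005966″ = 167.62 pc; d₂ = 1/p₂ = 1/0.02828″ = 35.361 pc.
M₁ = m₁ − 5 log₁₀ d₁ + 5 = 2.07 − 11.1216 + 5 = -4.0516.
M₂ = 7.60 − 7.7426 + 5 = 4.8574.
L₁/L₂ = 10^(0.4(M₂ − M₁)) = 10^(0.4 × 8.9090) = 10^3.56360 = 3661.

L₁/L₂ = 3660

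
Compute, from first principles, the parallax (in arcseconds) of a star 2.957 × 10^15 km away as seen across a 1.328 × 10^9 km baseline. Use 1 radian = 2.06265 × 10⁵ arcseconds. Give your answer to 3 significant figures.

θ ≈ B/d = (1.328 × 10^9) / (2.957 × 10^15) = 4.4910 × 10^-7 rad.
In arcseconds: 4.4910 × 10^-7 × 206265 = 0.092634″.

0.0926 arcsec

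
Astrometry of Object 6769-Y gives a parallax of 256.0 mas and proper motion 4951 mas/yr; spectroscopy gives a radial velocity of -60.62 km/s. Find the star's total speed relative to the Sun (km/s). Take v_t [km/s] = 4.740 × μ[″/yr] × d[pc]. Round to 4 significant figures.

d = 1/p = 1/0.2560″ = 3.9063 pc.
μ = 4951 mas/yr = 4.951 ″/yr.
v_t = 4.740 μ d = 4.740 × 4.951 × 3.9063 = 91.672 km/s.
v = √(v_r² + v_t²) = √((-60.62)² + 91.672²) = √12078.5 = 109.9 km/s.

109.9 km/s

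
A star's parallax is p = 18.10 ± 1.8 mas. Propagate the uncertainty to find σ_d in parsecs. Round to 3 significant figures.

d = 1/p, so σ_d = σ_p / p².
σ_d = 0.00180 / (0.01810)² = 0.00180 / 0.00032761 = 5.4943 pc.

5.49 pc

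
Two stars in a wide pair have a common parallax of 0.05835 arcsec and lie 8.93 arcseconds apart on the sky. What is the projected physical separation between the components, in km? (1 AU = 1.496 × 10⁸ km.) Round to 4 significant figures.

d = 1/p = 1/0.05835″ = 17.138 pc.
At distance d (pc), an angle of θ arcsec spans θ·d AU: s = 8.93 × 17.138 = 153.04 AU.
= 153.04 × 1.496 × 10⁸ km = 2.2895 × 10^10 km.

2.290 × 10^10 km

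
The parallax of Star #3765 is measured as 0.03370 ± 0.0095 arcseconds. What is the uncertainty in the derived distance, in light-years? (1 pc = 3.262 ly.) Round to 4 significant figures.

27.29 ly

d = 1/p, so σ_d = σ_p / p².
σ_d = 0.00950 / (0.03370)² = 0.00950 / 0.0011357 = 8.3649 pc = 8.3649 × 3.262 ly = 27.286 ly.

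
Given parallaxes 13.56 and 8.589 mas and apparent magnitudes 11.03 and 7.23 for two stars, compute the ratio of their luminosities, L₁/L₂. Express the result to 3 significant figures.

d₁ = 1/p₁ = 1/0.01356″ = 73.746 pc; d₂ = 1/p₂ = 1/0.008589″ = 116.43 pc.
M₁ = m₁ − 5 log₁₀ d₁ + 5 = 11.03 − 9.3387 + 5 = 6.6913.
M₂ = 7.23 − 10.3303 + 5 = 1.8997.
L₁/L₂ = 10^(0.4(M₂ − M₁)) = 10^(0.4 × (-4.7916)) = 10^(-1.91664) = 0.012116.

L₁/L₂ = 0.0121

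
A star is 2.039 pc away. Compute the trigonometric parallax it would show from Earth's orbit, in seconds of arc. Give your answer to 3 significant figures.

p = 1/d = 1/2.039 = 0.49044 arcsec.

0.490 arcsec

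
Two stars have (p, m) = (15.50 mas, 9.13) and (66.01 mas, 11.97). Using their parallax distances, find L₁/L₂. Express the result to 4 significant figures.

d₁ = 1/p₁ = 1/0.01550″ = 64.516 pc; d₂ = 1/p₂ = 1/0.06601″ = 15.149 pc.
M₁ = m₁ − 5 log₁₀ d₁ + 5 = 9.13 − 9.0483 + 5 = 5.0817.
M₂ = 11.97 − 5.9019 + 5 = 11.0681.
L₁/L₂ = 10^(0.4(M₂ − M₁)) = 10^(0.4 × 5.9864) = 10^2.39456 = 248.06.

L₁/L₂ = 248.1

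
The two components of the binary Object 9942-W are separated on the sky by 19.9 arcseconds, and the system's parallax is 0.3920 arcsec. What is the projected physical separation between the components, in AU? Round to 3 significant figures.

d = 1/p = 1/0.3920″ = 2.551 pc.
At distance d (pc), an angle of θ arcsec spans θ·d AU: s = 19.9 × 2.551 = 50.765 AU.

50.8 AU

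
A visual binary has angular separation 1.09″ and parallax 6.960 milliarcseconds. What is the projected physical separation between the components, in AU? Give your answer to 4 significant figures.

156.6 AU

d = 1/p = 1/0.006960″ = 143.68 pc.
At distance d (pc), an angle of θ arcsec spans θ·d AU: s = 1.09 × 143.68 = 156.61 AU.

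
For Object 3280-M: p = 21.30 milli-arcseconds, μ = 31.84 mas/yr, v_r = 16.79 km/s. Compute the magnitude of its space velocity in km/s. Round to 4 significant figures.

18.22 km/s

d = 1/p = 1/0.02130″ = 46.948 pc.
μ = 31.84 mas/yr = 0.03184 ″/yr.
v_t = 4.740 μ d = 4.740 × 0.03184 × 46.948 = 7.0855 km/s.
v = √(v_r² + v_t²) = √(16.79² + 7.0855²) = √332.108 = 18.224 km/s.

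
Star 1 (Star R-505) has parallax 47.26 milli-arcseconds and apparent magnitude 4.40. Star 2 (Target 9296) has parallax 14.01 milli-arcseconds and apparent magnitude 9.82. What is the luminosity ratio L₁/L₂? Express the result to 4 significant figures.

d₁ = 1/p₁ = 1/0.04726″ = 21.16 pc; d₂ = 1/p₂ = 1/0.01401″ = 71.378 pc.
M₁ = m₁ − 5 log₁₀ d₁ + 5 = 4.40 − 6.6276 + 5 = 2.7724.
M₂ = 9.82 − 9.2678 + 5 = 5.5522.
L₁/L₂ = 10^(0.4(M₂ − M₁)) = 10^(0.4 × 2.7798) = 10^1.11192 = 12.94.

L₁/L₂ = 12.94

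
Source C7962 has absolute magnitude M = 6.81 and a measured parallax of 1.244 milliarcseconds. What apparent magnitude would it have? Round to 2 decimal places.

m = 16.34

d = 1/p = 1/0.001244″ = 803.86 pc.
m − M = 5 log₁₀ d − 5 = 5 log₁₀(803.86) − 5 = 14.5259 − 5 = 9.5259.
m = M + (m − M) = 6.81 + 9.5259 = 16.34.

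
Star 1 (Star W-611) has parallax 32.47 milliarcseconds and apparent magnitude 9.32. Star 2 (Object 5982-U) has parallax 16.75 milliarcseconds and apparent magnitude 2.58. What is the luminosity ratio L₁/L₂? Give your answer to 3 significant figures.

d₁ = 1/p₁ = 1/0.03247″ = 30.798 pc; d₂ = 1/p₂ = 1/0.01675″ = 59.701 pc.
M₁ = m₁ − 5 log₁₀ d₁ + 5 = 9.32 − 7.4426 + 5 = 6.8774.
M₂ = 2.58 − 8.8799 + 5 = -1.2999.
L₁/L₂ = 10^(0.4(M₂ − M₁)) = 10^(0.4 × (-8.1773)) = 10^(-3.27092) = 0.0005359.

L₁/L₂ = 0.000536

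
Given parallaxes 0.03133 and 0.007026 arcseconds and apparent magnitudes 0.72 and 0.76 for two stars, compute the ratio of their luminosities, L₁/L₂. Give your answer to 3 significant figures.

d₁ = 1/p₁ = 1/0.03133″ = 31.918 pc; d₂ = 1/p₂ = 1/0.007026″ = 142.33 pc.
M₁ = m₁ − 5 log₁₀ d₁ + 5 = 0.72 − 7.5202 + 5 = -1.8002.
M₂ = 0.76 − 10.7665 + 5 = -5.0065.
L₁/L₂ = 10^(0.4(M₂ − M₁)) = 10^(0.4 × (-3.2063)) = 10^(-1.28252) = 0.052177.

L₁/L₂ = 0.0522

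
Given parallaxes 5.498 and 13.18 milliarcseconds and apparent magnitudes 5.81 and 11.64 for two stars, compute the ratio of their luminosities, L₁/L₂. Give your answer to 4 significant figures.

L₁/L₂ = 1234

d₁ = 1/p₁ = 1/0.005498″ = 181.88 pc; d₂ = 1/p₂ = 1/0.01318″ = 75.873 pc.
M₁ = m₁ − 5 log₁₀ d₁ + 5 = 5.81 − 11.2989 + 5 = -0.4889.
M₂ = 11.64 − 9.4004 + 5 = 7.2396.
L₁/L₂ = 10^(0.4(M₂ − M₁)) = 10^(0.4 × 7.7285) = 10^3.09140 = 1234.2.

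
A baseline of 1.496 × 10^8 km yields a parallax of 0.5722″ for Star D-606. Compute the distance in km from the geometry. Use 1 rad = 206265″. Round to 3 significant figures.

θ = 0.5722″ = 0.5722/206265 = 2.7741 × 10^-6 rad.
d = B/θ = (1.496 × 10^8) / (2.7741 × 10^-6) = 5.3927 × 10^13 km.

5.39 × 10^13 km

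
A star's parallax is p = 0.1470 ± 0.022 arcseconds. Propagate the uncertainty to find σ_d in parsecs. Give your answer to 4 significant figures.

1.018 pc

d = 1/p, so σ_d = σ_p / p².
σ_d = 0.0220 / (0.1470)² = 0.0220 / 0.021609 = 1.0181 pc.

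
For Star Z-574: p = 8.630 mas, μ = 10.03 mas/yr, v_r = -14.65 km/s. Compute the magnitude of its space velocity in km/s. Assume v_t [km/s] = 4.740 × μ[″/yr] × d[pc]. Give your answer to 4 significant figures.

15.65 km/s

d = 1/p = 1/0.008630″ = 115.87 pc.
μ = 10.03 mas/yr = 0.01003 ″/yr.
v_t = 4.740 μ d = 4.740 × 0.01003 × 115.87 = 5.5087 km/s.
v = √(v_r² + v_t²) = √((-14.65)² + 5.5087²) = √244.968 = 15.651 km/s.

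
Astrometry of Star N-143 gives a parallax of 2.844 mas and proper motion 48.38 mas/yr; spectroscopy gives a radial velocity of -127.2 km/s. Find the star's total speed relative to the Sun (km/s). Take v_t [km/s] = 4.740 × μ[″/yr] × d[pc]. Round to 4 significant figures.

d = 1/p = 1/0.002844″ = 351.62 pc.
μ = 48.38 mas/yr = 0.04838 ″/yr.
v_t = 4.740 μ d = 4.740 × 0.04838 × 351.62 = 80.634 km/s.
v = √(v_r² + v_t²) = √((-127.2)² + 80.634²) = √22681.7 = 150.6 km/s.

150.6 km/s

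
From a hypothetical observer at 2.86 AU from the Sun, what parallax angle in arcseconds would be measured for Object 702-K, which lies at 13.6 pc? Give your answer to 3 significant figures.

0.210 arcsec

p (arcsec) = B (AU) / d (pc).
p = 2.86 / 13.6 = 0.21029 arcsec.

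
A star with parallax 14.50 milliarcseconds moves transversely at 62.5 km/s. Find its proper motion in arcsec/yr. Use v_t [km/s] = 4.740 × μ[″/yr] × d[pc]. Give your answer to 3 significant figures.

d = 1/p = 1/0.01450″ = 68.966 pc.
μ = v_t / (4.74 d) = 62.5 / (4.74 × 68.966) = 62.5 / 326.9 = 0.19119 ″/yr.

0.191 arcsec/yr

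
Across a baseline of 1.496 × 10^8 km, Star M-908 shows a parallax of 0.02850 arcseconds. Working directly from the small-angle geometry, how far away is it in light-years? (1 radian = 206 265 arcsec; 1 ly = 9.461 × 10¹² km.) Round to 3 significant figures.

θ = 0.02850″ = 0.02850/206265 = 1.3817 × 10^-7 rad.
d = B/θ = (1.496 × 10^8) / (1.3817 × 10^-7) = 1.0827 × 10^15 km = (1.0827 × 10^15) / (9.461 × 10^12) ly = 114.44 ly.

114 ly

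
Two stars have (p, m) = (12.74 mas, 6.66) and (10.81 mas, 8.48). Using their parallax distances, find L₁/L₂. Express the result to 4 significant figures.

d₁ = 1/p₁ = 1/0.01274″ = 78.493 pc; d₂ = 1/p₂ = 1/0.01081″ = 92.507 pc.
M₁ = m₁ − 5 log₁₀ d₁ + 5 = 6.66 − 9.4742 + 5 = 2.1858.
M₂ = 8.48 − 9.8309 + 5 = 3.6491.
L₁/L₂ = 10^(0.4(M₂ − M₁)) = 10^(0.4 × 1.4633) = 10^0.58532 = 3.8488.

L₁/L₂ = 3.849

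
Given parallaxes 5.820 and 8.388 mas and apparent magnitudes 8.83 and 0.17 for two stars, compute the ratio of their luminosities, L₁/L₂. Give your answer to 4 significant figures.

L₁/L₂ = 0.0007136

d₁ = 1/p₁ = 1/0.005820″ = 171.82 pc; d₂ = 1/p₂ = 1/0.008388″ = 119.22 pc.
M₁ = m₁ − 5 log₁₀ d₁ + 5 = 8.83 − 11.1754 + 5 = 2.6546.
M₂ = 0.17 − 10.3817 + 5 = -5.2117.
L₁/L₂ = 10^(0.4(M₂ − M₁)) = 10^(0.4 × (-7.8663)) = 10^(-3.14652) = 0.00071364.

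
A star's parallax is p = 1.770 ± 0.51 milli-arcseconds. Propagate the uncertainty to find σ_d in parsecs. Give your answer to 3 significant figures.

d = 1/p, so σ_d = σ_p / p².
σ_d = 0.000510 / (0.001770)² = 0.000510 / 0.0000031329 = 162.79 pc.

163 pc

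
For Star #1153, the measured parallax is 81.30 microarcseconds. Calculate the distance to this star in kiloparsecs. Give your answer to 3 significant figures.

p = 81.30 microarcseconds = 0.00008130 arcsec.
d = 1/p = 1/0.00008130 = 12300 pc.
= 12.3 kpc.

12.3 kpc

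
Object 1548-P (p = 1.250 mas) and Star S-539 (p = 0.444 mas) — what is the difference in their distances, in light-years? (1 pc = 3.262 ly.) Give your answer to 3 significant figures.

4740 ly

d_A = 1/0.001250″ = 800 pc; d_B = 1/0.0004440″ = 2252.3 pc.
|d_B − d_A| = |2252.3 − 800| = 1452.3 pc = 1452.3 × 3.262 ly = 4737.4 ly.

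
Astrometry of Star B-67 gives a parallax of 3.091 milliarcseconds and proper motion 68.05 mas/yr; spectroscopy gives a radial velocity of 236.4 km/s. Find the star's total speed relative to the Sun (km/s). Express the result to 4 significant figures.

258.4 km/s

d = 1/p = 1/0.003091″ = 323.52 pc.
μ = 68.05 mas/yr = 0.06805 ″/yr.
v_t = 4.740 μ d = 4.740 × 0.06805 × 323.52 = 104.35 km/s.
v = √(v_r² + v_t²) = √(236.4² + 104.35²) = √66773.9 = 258.41 km/s.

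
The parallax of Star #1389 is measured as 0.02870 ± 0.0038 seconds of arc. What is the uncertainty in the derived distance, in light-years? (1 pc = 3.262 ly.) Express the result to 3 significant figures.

15.0 ly

d = 1/p, so σ_d = σ_p / p².
σ_d = 0.00380 / (0.02870)² = 0.00380 / 0.00082369 = 4.6134 pc = 4.6134 × 3.262 ly = 15.049 ly.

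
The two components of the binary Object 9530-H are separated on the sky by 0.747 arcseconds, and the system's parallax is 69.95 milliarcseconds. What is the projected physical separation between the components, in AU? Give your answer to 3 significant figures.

d = 1/p = 1/0.06995″ = 14.296 pc.
At distance d (pc), an angle of θ arcsec spans θ·d AU: s = 0.747 × 14.296 = 10.679 AU.

10.7 AU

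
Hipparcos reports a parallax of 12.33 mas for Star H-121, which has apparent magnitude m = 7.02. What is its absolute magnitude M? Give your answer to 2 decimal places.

d = 1/p = 1/0.01233″ = 81.103 pc.
m − M = 5 log₁₀(81.103) − 5 = 9.5452 − 5 = 4.5452.
M = m − (m − M) = 7.02 − 4.5452 = 2.47.

M = 2.47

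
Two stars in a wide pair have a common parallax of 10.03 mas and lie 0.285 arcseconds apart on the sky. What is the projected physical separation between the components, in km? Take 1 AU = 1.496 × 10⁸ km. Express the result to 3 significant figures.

4.25 × 10^9 km

d = 1/p = 1/0.01003″ = 99.701 pc.
At distance d (pc), an angle of θ arcsec spans θ·d AU: s = 0.285 × 99.701 = 28.415 AU.
= 28.415 × 1.496 × 10⁸ km = 4.2509 × 10^9 km.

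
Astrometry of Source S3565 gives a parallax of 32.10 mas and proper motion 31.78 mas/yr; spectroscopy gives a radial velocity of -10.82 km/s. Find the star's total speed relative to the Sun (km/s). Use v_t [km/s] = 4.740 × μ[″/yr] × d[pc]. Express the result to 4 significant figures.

d = 1/p = 1/0.03210″ = 31.153 pc.
μ = 31.78 mas/yr = 0.03178 ″/yr.
v_t = 4.740 μ d = 4.740 × 0.03178 × 31.153 = 4.6928 km/s.
v = √(v_r² + v_t²) = √((-10.82)² + 4.6928²) = √139.095 = 11.794 km/s.

11.79 km/s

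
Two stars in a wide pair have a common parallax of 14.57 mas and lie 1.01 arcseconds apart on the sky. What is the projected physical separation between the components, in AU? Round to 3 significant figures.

d = 1/p = 1/0.01457″ = 68.634 pc.
At distance d (pc), an angle of θ arcsec spans θ·d AU: s = 1.01 × 68.634 = 69.32 AU.

69.3 AU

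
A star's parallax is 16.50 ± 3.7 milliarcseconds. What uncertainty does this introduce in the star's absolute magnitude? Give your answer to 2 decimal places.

σ_M = 0.49 mag

M = m − 5 log₁₀ d + 5 = m + 5 log₁₀ p + 5, so ∂M/∂p = 5/(p ln 10).
σ_M = (5/ln 10) · (σ_p/p) = 2.1715 × 3.7/16.50 = 2.1715 × 0.22424 = 0.48694.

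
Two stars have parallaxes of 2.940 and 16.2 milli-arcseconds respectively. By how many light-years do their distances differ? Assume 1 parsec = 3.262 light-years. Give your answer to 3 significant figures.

d_A = 1/0.002940″ = 340.14 pc; d_B = 1/0.01620″ = 61.728 pc.
|d_B − d_A| = |61.728 − 340.14| = 278.41 pc = 278.41 × 3.262 ly = 908.17 ly.

908 ly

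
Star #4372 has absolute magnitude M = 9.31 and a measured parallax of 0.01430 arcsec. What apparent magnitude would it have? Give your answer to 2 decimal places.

m = 13.53

d = 1/p = 1/0.01430″ = 69.93 pc.
m − M = 5 log₁₀ d − 5 = 5 log₁₀(69.93) − 5 = 9.2233 − 5 = 4.2233.
m = M + (m − M) = 9.31 + 4.2233 = 13.53.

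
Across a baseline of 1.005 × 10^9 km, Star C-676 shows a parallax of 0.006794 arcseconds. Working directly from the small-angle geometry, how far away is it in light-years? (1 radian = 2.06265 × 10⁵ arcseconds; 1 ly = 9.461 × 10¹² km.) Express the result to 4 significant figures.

3225 ly

θ = 0.006794″ = 0.006794/206265 = 3.2938 × 10^-8 rad.
d = B/θ = (1.005 × 10^9) / (3.2938 × 10^-8) = 3.0512 × 10^16 km = (3.0512 × 10^16) / (9.461 × 10^12) ly = 3225 ly.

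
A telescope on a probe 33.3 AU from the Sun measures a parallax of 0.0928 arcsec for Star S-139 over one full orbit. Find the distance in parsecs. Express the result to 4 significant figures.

358.8 pc

With baseline B (in AU) and parallax p (in arcsec), d = B/p parsecs.
d = 33.3 / 0.0928 = 358.84 pc.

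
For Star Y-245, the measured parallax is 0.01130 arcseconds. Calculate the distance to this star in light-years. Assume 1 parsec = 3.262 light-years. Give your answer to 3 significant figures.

d = 1/p = 1/0.01130 = 88.496 pc.
In light-years: 88.496 × 3.262 = 288.67 ly.

289 light years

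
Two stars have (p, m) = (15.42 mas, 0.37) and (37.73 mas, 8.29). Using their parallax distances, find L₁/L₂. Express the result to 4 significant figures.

d₁ = 1/p₁ = 1/0.01542″ = 64.851 pc; d₂ = 1/p₂ = 1/0.03773″ = 26.504 pc.
M₁ = m₁ − 5 log₁₀ d₁ + 5 = 0.37 − 9.0596 + 5 = -3.6896.
M₂ = 8.29 − 7.1166 + 5 = 6.1734.
L₁/L₂ = 10^(0.4(M₂ − M₁)) = 10^(0.4 × 9.8630) = 10^3.94520 = 8814.5.

L₁/L₂ = 8815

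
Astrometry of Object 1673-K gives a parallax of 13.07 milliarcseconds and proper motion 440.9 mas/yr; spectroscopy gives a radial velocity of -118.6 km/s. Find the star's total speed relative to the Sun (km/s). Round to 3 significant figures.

d = 1/p = 1/0.01307″ = 76.511 pc.
μ = 440.9 mas/yr = 0.4409 ″/yr.
v_t = 4.740 μ d = 4.740 × 0.4409 × 76.511 = 159.9 km/s.
v = √(v_r² + v_t²) = √((-118.6)² + 159.9²) = √39634 = 199.08 km/s.

199 km/s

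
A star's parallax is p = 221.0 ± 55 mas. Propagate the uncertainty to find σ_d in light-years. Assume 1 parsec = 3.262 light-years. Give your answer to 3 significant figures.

d = 1/p, so σ_d = σ_p / p².
σ_d = 0.0550 / (0.2210)² = 0.0550 / 0.048841 = 1.1261 pc = 1.1261 × 3.262 ly = 3.6733 ly.

3.67 ly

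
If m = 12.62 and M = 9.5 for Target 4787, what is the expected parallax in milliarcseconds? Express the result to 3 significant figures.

23.8 mas

m − M = 12.62 − 9.5 = 3.12.
d = 10^((m−M)/5 + 1) = 10^1.624 = 42.073 pc.
p = 1/d = 1/42.073 = 0.023768 arcsec = 23.768 mas.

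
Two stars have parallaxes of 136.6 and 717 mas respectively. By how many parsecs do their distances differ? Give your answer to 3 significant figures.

5.93 pc

d_A = 1/0.1366″ = 7.3206 pc; d_B = 1/0.7170″ = 1.3947 pc.
|d_B − d_A| = |1.3947 − 7.3206| = 5.9259 pc.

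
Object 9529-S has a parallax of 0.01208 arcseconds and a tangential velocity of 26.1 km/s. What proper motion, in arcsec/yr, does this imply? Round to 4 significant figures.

d = 1/p = 1/0.01208″ = 82.781 pc.
μ = v_t / (4.74 d) = 26.1 / (4.74 × 82.781) = 26.1 / 392.38 = 0.066517 ″/yr.

0.06652 arcsec/yr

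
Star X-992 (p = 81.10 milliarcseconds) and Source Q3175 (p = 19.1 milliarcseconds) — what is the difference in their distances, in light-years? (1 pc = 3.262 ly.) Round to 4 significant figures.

130.6 ly

d_A = 1/0.08110″ = 12.33 pc; d_B = 1/0.01910″ = 52.356 pc.
|d_B − d_A| = |52.356 − 12.33| = 40.026 pc = 40.026 × 3.262 ly = 130.56 ly.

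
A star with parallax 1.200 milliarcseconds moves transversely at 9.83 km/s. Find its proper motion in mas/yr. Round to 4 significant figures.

2.489 mas/yr

d = 1/p = 1/0.001200″ = 833.33 pc.
μ = v_t / (4.74 d) = 9.83 / (4.74 × 833.33) = 9.83 / 3950 = 0.0024886 ″/yr = 2.4886 mas/yr.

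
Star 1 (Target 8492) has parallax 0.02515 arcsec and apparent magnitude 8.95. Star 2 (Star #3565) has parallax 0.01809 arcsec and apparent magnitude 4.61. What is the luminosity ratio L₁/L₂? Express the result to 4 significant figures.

L₁/L₂ = 0.009502

d₁ = 1/p₁ = 1/0.02515″ = 39.761 pc; d₂ = 1/p₂ = 1/0.01809″ = 55.279 pc.
M₁ = m₁ − 5 log₁₀ d₁ + 5 = 8.95 − 7.9973 + 5 = 5.9527.
M₂ = 4.61 − 8.7128 + 5 = 0.8972.
L₁/L₂ = 10^(0.4(M₂ − M₁)) = 10^(0.4 × (-5.0555)) = 10^(-2.02220) = 0.0095017.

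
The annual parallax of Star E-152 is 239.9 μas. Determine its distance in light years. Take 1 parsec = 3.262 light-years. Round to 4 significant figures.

13600 light years

p = 239.9 μas = 0.0002399 arcsec.
d = 1/p = 1/0.0002399 = 4168.4 pc.
In light-years: 4168.4 × 3.262 = 13597 ly.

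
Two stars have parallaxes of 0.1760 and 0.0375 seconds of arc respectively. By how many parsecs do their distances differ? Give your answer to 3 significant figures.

21.0 pc

d_A = 1/0.1760″ = 5.6818 pc; d_B = 1/0.03750″ = 26.667 pc.
|d_B − d_A| = |26.667 − 5.6818| = 20.985 pc.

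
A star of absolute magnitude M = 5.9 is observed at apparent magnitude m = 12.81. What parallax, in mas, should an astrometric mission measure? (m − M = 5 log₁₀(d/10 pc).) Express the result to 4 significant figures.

m − M = 12.81 − 5.9 = 6.91.
d = 10^((m−M)/5 + 1) = 10^2.382 = 240.99 pc.
p = 1/d = 1/240.99 = 0.0041495 arcsec = 4.1495 mas.

4.150 mas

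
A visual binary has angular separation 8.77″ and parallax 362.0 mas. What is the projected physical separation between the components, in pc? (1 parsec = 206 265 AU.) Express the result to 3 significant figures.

d = 1/p = 1/0.3620″ = 2.7624 pc.
At distance d (pc), an angle of θ arcsec spans θ·d AU: s = 8.77 × 2.7624 = 24.226 AU.
= 24.226 / 206265 = 0.00011745 pc.

0.000117 pc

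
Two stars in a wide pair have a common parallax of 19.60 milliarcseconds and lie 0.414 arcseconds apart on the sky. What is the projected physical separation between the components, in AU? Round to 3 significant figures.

d = 1/p = 1/0.01960″ = 51.02 pc.
At distance d (pc), an angle of θ arcsec spans θ·d AU: s = 0.414 × 51.02 = 21.122 AU.

21.1 AU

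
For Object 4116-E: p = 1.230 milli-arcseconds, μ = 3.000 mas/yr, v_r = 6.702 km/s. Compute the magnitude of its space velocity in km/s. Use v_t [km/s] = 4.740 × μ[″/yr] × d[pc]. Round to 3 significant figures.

d = 1/p = 1/0.001230″ = 813.01 pc.
μ = 3.000 mas/yr = 0.003000 ″/yr.
v_t = 4.740 μ d = 4.740 × 0.003000 × 813.01 = 11.561 km/s.
v = √(v_r² + v_t²) = √(6.702² + 11.561²) = √178.574 = 13.363 km/s.

13.4 km/s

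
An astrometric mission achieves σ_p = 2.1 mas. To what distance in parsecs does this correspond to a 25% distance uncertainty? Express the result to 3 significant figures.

119 pc

σ_d/d = σ_p/p, so the condition is σ_p/p ≤ 0.25, i.e. p ≥ σ_p/0.25.
p_min = 2.1/0.25 = 8.4 mas = 0.0084 arcsec.
d_max = 1/p_min = 1/0.0084 = 119.05 pc.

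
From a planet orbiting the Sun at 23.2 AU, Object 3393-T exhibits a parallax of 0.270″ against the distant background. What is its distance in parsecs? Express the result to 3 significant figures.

85.9 pc

With baseline B (in AU) and parallax p (in arcsec), d = B/p parsecs.
d = 23.2 / 0.270 = 85.926 pc.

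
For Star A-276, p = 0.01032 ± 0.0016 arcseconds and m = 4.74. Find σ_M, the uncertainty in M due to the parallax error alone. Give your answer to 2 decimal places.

M = m − 5 log₁₀ d + 5 = m + 5 log₁₀ p + 5, so ∂M/∂p = 5/(p ln 10).
σ_M = (5/ln 10) · (σ_p/p) = 2.1715 × 0.0016/0.01032 = 2.1715 × 0.15504 = 0.33667.

σ_M = 0.34 mag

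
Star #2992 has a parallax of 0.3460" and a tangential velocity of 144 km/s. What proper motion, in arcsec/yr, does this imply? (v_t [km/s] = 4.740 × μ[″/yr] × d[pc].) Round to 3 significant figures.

10.5 arcsec/yr

d = 1/p = 1/0.3460″ = 2.8902 pc.
μ = v_t / (4.74 d) = 144 / (4.74 × 2.8902) = 144 / 13.7 = 10.511 ″/yr.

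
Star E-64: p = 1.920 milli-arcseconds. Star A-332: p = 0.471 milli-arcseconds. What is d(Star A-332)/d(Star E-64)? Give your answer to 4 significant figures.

4.076

Since d = 1/p, d_B/d_A = p_A/p_B.
= 1.920 / 0.471 = 4.0764.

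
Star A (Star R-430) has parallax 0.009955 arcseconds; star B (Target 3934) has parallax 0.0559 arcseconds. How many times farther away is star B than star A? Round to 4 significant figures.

Since d = 1/p, d_B/d_A = p_A/p_B.
= 0.009955 / 0.0559 = 0.17809.

0.1781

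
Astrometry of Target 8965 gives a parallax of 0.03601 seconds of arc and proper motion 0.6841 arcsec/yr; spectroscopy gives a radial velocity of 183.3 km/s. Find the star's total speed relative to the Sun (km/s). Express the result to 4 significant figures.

204.2 km/s

d = 1/p = 1/0.03601″ = 27.77 pc.
v_t = 4.740 μ d = 4.740 × 0.6841 × 27.77 = 90.048 km/s.
v = √(v_r² + v_t²) = √(183.3² + 90.048²) = √41707.5 = 204.22 km/s.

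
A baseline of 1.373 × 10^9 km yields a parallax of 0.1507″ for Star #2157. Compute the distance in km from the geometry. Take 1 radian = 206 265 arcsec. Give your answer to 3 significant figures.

1.88 × 10^15 km

θ = 0.1507″ = 0.1507/206265 = 7.3061 × 10^-7 rad.
d = B/θ = (1.373 × 10^9) / (7.3061 × 10^-7) = 1.8793 × 10^15 km.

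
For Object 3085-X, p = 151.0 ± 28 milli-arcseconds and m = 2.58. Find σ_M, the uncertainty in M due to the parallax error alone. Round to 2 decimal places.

σ_M = 0.40 mag

M = m − 5 log₁₀ d + 5 = m + 5 log₁₀ p + 5, so ∂M/∂p = 5/(p ln 10).
σ_M = (5/ln 10) · (σ_p/p) = 2.1715 × 28/151.0 = 2.1715 × 0.18543 = 0.40266.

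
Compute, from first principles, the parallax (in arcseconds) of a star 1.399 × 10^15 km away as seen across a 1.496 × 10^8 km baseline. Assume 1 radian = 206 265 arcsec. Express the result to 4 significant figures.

θ ≈ B/d = (1.496 × 10^8) / (1.399 × 10^15) = 1.0693 × 10^-7 rad.
In arcseconds: 1.0693 × 10^-7 × 206265 = 0.022056″.

0.02206 arcsec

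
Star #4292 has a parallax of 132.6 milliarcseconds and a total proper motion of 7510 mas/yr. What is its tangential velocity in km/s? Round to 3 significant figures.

268 km/s

d = 1/p = 1/0.1326″ = 7.5415 pc.
μ = 7510 mas/yr = 7.51 ″/yr.
v_t = 4.74 × μ × d = 4.74 × 7.51 × 7.5415 = 268.46 km/s.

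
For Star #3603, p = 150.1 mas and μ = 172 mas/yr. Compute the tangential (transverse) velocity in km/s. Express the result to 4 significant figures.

d = 1/p = 1/0.1501″ = 6.6622 pc.
μ = 172 mas/yr = 0.172 ″/yr.
v_t = 4.74 × μ × d = 4.74 × 0.172 × 6.6622 = 5.4316 km/s.

5.432 km/s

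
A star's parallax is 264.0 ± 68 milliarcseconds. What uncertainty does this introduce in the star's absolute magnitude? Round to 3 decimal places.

σ_M = 0.559 mag

M = m − 5 log₁₀ d + 5 = m + 5 log₁₀ p + 5, so ∂M/∂p = 5/(p ln 10).
σ_M = (5/ln 10) · (σ_p/p) = 2.1715 × 68/264.0 = 2.1715 × 0.25758 = 0.55933.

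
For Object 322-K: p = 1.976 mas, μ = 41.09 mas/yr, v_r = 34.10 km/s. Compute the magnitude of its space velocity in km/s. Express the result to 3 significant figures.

104 km/s

d = 1/p = 1/0.001976″ = 506.07 pc.
μ = 41.09 mas/yr = 0.04109 ″/yr.
v_t = 4.740 μ d = 4.740 × 0.04109 × 506.07 = 98.566 km/s.
v = √(v_r² + v_t²) = √(34.10² + 98.566²) = √10878.1 = 104.3 km/s.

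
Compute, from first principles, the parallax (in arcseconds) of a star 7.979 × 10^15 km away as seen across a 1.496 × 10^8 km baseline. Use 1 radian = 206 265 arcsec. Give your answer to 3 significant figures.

0.00387 arcsec

θ ≈ B/d = (1.496 × 10^8) / (7.979 × 10^15) = 1.8749 × 10^-8 rad.
In arcseconds: 1.8749 × 10^-8 × 206265 = 0.0038673″.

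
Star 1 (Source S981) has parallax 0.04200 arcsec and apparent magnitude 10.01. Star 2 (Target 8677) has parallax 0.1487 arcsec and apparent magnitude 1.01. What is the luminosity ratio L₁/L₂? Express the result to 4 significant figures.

L₁/L₂ = 0.003149

d₁ = 1/p₁ = 1/0.04200″ = 23.81 pc; d₂ = 1/p₂ = 1/0.1487″ = 6.7249 pc.
M₁ = m₁ − 5 log₁₀ d₁ + 5 = 10.01 − 6.8838 + 5 = 8.1262.
M₂ = 1.01 − 4.1384 + 5 = 1.8716.
L₁/L₂ = 10^(0.4(M₂ − M₁)) = 10^(0.4 × (-6.2546)) = 10^(-2.50184) = 0.0031489.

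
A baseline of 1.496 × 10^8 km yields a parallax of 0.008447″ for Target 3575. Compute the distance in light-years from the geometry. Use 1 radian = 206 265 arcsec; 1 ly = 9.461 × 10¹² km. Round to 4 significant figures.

386.1 ly

θ = 0.008447″ = 0.008447/206265 = 4.0952 × 10^-8 rad.
d = B/θ = (1.496 × 10^8) / (4.0952 × 10^-8) = 3.6531 × 10^15 km = (3.6531 × 10^15) / (9.461 × 10^12) ly = 386.12 ly.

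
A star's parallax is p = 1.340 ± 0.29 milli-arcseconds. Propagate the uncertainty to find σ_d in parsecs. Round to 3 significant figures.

d = 1/p, so σ_d = σ_p / p².
σ_d = 0.000290 / (0.001340)² = 0.000290 / 0.0000017956 = 161.51 pc.

162 pc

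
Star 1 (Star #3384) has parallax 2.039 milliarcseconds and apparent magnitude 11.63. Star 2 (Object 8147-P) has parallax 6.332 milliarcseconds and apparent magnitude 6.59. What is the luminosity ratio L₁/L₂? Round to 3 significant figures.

L₁/L₂ = 0.0929

d₁ = 1/p₁ = 1/0.002039″ = 490.44 pc; d₂ = 1/p₂ = 1/0.006332″ = 157.93 pc.
M₁ = m₁ − 5 log₁₀ d₁ + 5 = 11.63 − 13.4529 + 5 = 3.1771.
M₂ = 6.59 − 10.9923 + 5 = 0.5977.
L₁/L₂ = 10^(0.4(M₂ − M₁)) = 10^(0.4 × (-2.5794)) = 10^(-1.03176) = 0.092948.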